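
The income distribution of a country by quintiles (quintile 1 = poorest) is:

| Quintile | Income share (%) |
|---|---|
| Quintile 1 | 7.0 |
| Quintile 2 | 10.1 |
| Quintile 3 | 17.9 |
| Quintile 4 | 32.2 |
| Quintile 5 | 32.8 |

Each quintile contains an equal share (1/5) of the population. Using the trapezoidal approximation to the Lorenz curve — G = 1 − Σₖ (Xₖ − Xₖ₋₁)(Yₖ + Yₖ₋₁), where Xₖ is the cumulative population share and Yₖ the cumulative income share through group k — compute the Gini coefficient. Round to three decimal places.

Cumulative income shares Yₖ: 0.0700, 0.1710, 0.3500, 0.6720, 1.0000
Σ (Xₖ−Xₖ₋₁)(Yₖ+Yₖ₋₁) = (1/5)(0.0700+0.0000) + (1/5)(0.1710+0.0700) + (1/5)(0.3500+0.1710) + (1/5)(0.6720+0.3500) + (1/5)(1.0000+0.6720)
  = 0.0140 + 0.0482 + 0.1042 + 0.2044 + 0.3344 = 0.7052
G = 1 − 0.7052 = 0.2948

0.295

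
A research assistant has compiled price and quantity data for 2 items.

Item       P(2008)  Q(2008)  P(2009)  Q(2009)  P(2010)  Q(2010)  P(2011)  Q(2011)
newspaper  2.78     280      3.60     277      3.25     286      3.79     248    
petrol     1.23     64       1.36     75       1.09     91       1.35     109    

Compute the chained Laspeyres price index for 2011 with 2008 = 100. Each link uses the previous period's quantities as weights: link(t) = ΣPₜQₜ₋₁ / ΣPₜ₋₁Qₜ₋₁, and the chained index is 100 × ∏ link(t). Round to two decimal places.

133.90

Link 2008→2009:
ΣP(2009)Q(2008) = 3.60×280 + 1.36×64 = 1008 + 87.04 = 1095.04
ΣP(2008)Q(2008) = 2.78×280 + 1.23×64 = 778.4 + 78.72 = 857.12
link = 1095.04/857.12 = 1.277581
Link 2009→2010:
ΣP(2010)Q(2009) = 3.25×277 + 1.09×75 = 900.25 + 81.75 = 982
ΣP(2009)Q(2009) = 3.60×277 + 1.36×75 = 997.2 + 102 = 1099.2
link = 982/1099.2 = 0.893377
Link 2010→2011:
ΣP(2011)Q(2010) = 3.79×286 + 1.35×91 = 1083.94 + 122.85 = 1206.79
ΣP(2010)Q(2010) = 3.25×286 + 1.09×91 = 929.5 + 99.19 = 1028.69
link = 1206.79/1028.69 = 1.173133
Chained index = 100 × 1.277581 × 0.893377 × 1.173133 = 133.8968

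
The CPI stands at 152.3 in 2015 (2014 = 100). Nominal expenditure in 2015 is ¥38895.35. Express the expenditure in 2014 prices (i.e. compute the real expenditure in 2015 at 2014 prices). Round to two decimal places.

25538.64

Real = Nominal ÷ (Index/100) = 38895.35 ÷ (152.3/100)
     = 38895.35 ÷ 1.523 = 25538.6408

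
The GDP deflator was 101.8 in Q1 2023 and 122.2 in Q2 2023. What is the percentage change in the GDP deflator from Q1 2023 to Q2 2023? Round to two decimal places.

20.04%

Change = (122.2 − 101.8) / 101.8 × 100
       = 20.4 / 101.8 × 100 = 20.0393%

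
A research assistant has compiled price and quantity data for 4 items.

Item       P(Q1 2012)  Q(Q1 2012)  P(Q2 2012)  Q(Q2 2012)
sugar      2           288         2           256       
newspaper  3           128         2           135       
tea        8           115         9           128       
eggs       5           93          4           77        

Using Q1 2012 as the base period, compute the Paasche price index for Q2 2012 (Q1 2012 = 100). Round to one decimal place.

96.4

Paasche price index uses current-period quantities as weights.
ΣP(Q2 2012)·Q(Q2 2012) = 2×256 + 2×135 + 9×128 + 4×77 = 512 + 270 + 1152 + 308 = 2242
ΣP(Q1 2012)·Q(Q2 2012) = 2×256 + 3×135 + 8×128 + 5×77 = 512 + 405 + 1024 + 385 = 2326
Index = 2242 / 2326 × 100 = 96.3887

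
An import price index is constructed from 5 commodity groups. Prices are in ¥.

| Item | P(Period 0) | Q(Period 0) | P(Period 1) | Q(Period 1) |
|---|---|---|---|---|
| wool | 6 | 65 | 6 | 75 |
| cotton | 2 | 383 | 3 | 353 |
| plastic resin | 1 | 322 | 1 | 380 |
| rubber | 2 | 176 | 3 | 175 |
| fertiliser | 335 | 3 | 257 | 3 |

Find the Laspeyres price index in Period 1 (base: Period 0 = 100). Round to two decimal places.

111.46

Laspeyres price index uses base-period quantities as weights.
ΣP(Period 1)·Q(Period 0) = 6×65 + 3×383 + 1×322 + 3×176 + 257×3 = 390 + 1149 + 322 + 528 + 771 = 3160
ΣP(Period 0)·Q(Period 0) = 6×65 + 2×383 + 1×322 + 2×176 + 335×3 = 390 + 766 + 322 + 352 + 1005 = 2835
Index = 3160 / 2835 × 100 = 111.4638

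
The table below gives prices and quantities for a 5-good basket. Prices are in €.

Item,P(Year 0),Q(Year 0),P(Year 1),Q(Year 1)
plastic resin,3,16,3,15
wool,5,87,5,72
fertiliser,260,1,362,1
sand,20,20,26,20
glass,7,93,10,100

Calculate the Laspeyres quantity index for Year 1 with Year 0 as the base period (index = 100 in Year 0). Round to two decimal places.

Laspeyres quantity index uses base-period prices as weights.
ΣP(Year 0)·Q(Year 1) = 3×15 + 5×72 + 260×1 + 20×20 + 7×100 = 45 + 360 + 260 + 400 + 700 = 1765
ΣP(Year 0)·Q(Year 0) = 3×16 + 5×87 + 260×1 + 20×20 + 7×93 = 48 + 435 + 260 + 400 + 651 = 1794
Index = 1765 / 1794 × 100 = 98.3835

98.38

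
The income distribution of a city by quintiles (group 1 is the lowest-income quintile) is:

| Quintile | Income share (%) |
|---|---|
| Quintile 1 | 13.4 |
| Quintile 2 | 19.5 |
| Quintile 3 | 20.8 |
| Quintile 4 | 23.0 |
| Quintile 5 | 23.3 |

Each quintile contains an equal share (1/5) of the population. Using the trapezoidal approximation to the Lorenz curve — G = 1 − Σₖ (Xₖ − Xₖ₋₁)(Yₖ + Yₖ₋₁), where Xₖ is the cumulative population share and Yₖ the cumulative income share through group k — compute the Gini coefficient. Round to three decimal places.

0.093

Cumulative income shares Yₖ: 0.1340, 0.3290, 0.5370, 0.7670, 1.0000
Σ (Xₖ−Xₖ₋₁)(Yₖ+Yₖ₋₁) = (1/5)(0.1340+0.0000) + (1/5)(0.3290+0.1340) + (1/5)(0.5370+0.3290) + (1/5)(0.7670+0.5370) + (1/5)(1.0000+0.7670)
  = 0.0268 + 0.0926 + 0.1732 + 0.2608 + 0.3534 = 0.9068
G = 1 − 0.9068 = 0.0932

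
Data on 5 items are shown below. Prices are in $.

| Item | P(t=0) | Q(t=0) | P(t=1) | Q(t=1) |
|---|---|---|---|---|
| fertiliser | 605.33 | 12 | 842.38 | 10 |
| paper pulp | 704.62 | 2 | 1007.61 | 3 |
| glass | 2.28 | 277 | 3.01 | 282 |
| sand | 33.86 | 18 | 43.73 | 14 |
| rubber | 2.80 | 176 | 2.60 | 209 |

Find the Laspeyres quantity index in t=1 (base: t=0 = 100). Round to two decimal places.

94.83

Laspeyres quantity index uses base-period prices as weights.
ΣP(t=0)·Q(t=1) = 605.33×10 + 704.62×3 + 2.28×282 + 33.86×14 + 2.80×209 = 6053.3 + 2113.86 + 642.96 + 474.04 + 585.2 = 9869.36
ΣP(t=0)·Q(t=0) = 605.33×12 + 704.62×2 + 2.28×277 + 33.86×18 + 2.80×176 = 7263.96 + 1409.24 + 631.56 + 609.48 + 492.8 = 10407.04
Index = 9869.36 / 10407.04 × 100 = 94.8335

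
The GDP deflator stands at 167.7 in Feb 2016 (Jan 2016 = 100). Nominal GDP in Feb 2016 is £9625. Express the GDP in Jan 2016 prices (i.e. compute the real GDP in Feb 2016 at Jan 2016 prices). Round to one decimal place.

Real = Nominal ÷ (Index/100) = 9625 ÷ (167.7/100)
     = 9625 ÷ 1.677 = 5739.4156

5739.4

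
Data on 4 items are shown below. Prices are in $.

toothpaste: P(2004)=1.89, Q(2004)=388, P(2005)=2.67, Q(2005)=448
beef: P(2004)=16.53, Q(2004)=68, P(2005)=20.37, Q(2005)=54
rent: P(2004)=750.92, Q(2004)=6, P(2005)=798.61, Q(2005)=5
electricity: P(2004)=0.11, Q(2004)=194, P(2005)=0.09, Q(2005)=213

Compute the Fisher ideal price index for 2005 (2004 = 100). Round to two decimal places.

Laspeyres component (base-period weights):
ΣP(2005)Q(2004) = 2.67×388 + 20.37×68 + 798.61×6 + 0.09×194 = 1035.96 + 1385.16 + 4791.66 + 17.46 = 7230.24
ΣP(2004)Q(2004) = 1.89×388 + 16.53×68 + 750.92×6 + 0.11×194 = 733.32 + 1124.04 + 4505.52 + 21.34 = 6384.22
L = 7230.24 / 6384.22 × 100 = 113.2517
Paasche component (current-period weights):
ΣP(2005)Q(2005) = 2.67×448 + 20.37×54 + 798.61×5 + 0.09×213 = 1196.16 + 1099.98 + 3993.05 + 19.17 = 6308.36
ΣP(2004)Q(2005) = 1.89×448 + 16.53×54 + 750.92×5 + 0.11×213 = 846.72 + 892.62 + 3754.6 + 23.43 = 5517.37
P = 6308.36 / 5517.37 × 100 = 114.3364
Fisher = √(L × P) = √(113.2517 × 114.3364) = 113.7928

113.79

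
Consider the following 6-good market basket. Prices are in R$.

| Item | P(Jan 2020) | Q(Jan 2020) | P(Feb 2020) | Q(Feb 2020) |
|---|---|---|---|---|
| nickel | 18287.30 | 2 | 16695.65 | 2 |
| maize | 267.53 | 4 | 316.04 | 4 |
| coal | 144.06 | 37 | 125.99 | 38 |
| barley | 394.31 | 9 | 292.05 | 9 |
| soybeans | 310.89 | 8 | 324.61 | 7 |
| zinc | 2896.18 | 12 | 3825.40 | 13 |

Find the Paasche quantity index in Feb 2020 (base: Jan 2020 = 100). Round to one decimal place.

Paasche quantity index uses current-period prices as weights.
ΣP(Feb 2020)·Q(Feb 2020) = 16695.65×2 + 316.04×4 + 125.99×38 + 292.05×9 + 324.61×7 + 3825.40×13 = 33391.3 + 1264.16 + 4787.62 + 2628.45 + 2272.27 + 49730.2 = 94074
ΣP(Feb 2020)·Q(Jan 2020) = 16695.65×2 + 316.04×4 + 125.99×37 + 292.05×9 + 324.61×8 + 3825.40×12 = 33391.3 + 1264.16 + 4661.63 + 2628.45 + 2596.88 + 45904.8 = 90447.22
Index = 94074 / 90447.22 × 100 = 104.0098

104.0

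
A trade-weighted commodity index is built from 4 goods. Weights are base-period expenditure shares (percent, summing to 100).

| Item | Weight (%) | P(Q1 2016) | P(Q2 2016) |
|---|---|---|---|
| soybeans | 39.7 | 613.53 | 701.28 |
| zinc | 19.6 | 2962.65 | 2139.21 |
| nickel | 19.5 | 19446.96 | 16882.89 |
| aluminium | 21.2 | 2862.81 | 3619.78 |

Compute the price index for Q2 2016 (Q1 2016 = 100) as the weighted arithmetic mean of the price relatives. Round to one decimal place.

103.3

soybeans: 39.7 × (701.28/613.53) = 39.7 × 1.143025 = 45.3781
zinc: 19.6 × (2139.21/2962.65) = 19.6 × 0.722060 = 14.1524
nickel: 19.5 × (16882.89/19446.96) = 19.5 × 0.868151 = 16.9289
aluminium: 21.2 × (3619.78/2862.81) = 21.2 × 1.264415 = 26.8056
Index = Σ wᵢ·(p₁ᵢ/p₀ᵢ) = 45.3781 + 14.1524 + 16.9289 + 26.8056 = 103.2650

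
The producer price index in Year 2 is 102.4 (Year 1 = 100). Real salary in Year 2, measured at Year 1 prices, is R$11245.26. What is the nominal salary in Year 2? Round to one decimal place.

Nominal = Real × (Index/100) = 11245.26 × (102.4/100)
        = 11245.26 × 1.024 = 11515.1462

11515.1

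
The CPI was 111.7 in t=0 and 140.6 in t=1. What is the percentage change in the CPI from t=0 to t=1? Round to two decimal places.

Change = (140.6 − 111.7) / 111.7 × 100
       = 28.9 / 111.7 × 100 = 25.8729%

25.87%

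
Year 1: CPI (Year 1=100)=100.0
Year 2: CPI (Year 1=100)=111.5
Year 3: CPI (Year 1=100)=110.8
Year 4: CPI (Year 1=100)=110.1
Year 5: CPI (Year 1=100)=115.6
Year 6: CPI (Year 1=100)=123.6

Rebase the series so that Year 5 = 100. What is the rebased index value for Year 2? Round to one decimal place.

Rebased(Year 2) = 111.5 / 115.6 × 100 = 96.4533

96.5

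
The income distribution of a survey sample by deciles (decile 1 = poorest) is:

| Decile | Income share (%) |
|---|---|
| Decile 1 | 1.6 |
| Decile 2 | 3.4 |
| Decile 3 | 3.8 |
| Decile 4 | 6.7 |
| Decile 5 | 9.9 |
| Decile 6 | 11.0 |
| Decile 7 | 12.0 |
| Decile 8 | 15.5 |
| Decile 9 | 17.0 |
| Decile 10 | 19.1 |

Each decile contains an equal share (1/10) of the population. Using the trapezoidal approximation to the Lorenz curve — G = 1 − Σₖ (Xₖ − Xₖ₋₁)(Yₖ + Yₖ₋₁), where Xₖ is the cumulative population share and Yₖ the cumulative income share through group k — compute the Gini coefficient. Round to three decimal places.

Cumulative income shares Yₖ: 0.0160, 0.0500, 0.0880, 0.1550, 0.2540, 0.3640, 0.4840, 0.6390, 0.8090, 1.0000
Σ (Xₖ−Xₖ₋₁)(Yₖ+Yₖ₋₁) = (1/10)(0.0160+0.0000) + (1/10)(0.0500+0.0160) + (1/10)(0.0880+0.0500) + (1/10)(0.1550+0.0880) + (1/10)(0.2540+0.1550) + (1/10)(0.3640+0.2540) + (1/10)(0.4840+0.3640) + (1/10)(0.6390+0.4840) + (1/10)(0.8090+0.6390) + (1/10)(1.0000+0.8090)
  = 0.0016 + 0.0066 + 0.0138 + 0.0243 + 0.0409 + 0.0618 + 0.0848 + 0.1123 + 0.1448 + 0.1809 = 0.6718
G = 1 − 0.6718 = 0.3282

0.328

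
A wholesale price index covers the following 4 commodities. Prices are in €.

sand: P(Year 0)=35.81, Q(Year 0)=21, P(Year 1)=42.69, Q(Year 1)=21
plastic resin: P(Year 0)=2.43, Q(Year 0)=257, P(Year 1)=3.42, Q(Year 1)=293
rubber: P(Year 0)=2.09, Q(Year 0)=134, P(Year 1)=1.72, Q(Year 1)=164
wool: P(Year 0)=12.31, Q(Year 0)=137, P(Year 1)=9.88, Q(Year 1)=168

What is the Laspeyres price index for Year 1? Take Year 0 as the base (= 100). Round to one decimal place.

100.5

Laspeyres price index uses base-period quantities as weights.
ΣP(Year 1)·Q(Year 0) = 42.69×21 + 3.42×257 + 1.72×134 + 9.88×137 = 896.49 + 878.94 + 230.48 + 1353.56 = 3359.47
ΣP(Year 0)·Q(Year 0) = 35.81×21 + 2.43×257 + 2.09×134 + 12.31×137 = 752.01 + 624.51 + 280.06 + 1686.47 = 3343.05
Index = 3359.47 / 3343.05 × 100 = 100.4912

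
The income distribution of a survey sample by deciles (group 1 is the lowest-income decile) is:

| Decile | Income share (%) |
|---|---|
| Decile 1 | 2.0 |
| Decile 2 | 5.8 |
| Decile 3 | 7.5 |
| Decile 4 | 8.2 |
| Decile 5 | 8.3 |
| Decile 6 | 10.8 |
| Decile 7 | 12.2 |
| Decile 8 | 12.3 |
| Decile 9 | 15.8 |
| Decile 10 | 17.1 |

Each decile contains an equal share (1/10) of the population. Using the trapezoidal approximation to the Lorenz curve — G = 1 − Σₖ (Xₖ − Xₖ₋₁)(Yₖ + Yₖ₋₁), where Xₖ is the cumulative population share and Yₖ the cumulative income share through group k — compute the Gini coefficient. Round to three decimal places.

0.244

Cumulative income shares Yₖ: 0.0200, 0.0780, 0.1530, 0.2350, 0.3180, 0.4260, 0.5480, 0.6710, 0.8290, 1.0000
Σ (Xₖ−Xₖ₋₁)(Yₖ+Yₖ₋₁) = (1/10)(0.0200+0.0000) + (1/10)(0.0780+0.0200) + (1/10)(0.1530+0.0780) + (1/10)(0.2350+0.1530) + (1/10)(0.3180+0.2350) + (1/10)(0.4260+0.3180) + (1/10)(0.5480+0.4260) + (1/10)(0.6710+0.5480) + (1/10)(0.8290+0.6710) + (1/10)(1.0000+0.8290)
  = 0.0020 + 0.0098 + 0.0231 + 0.0388 + 0.0553 + 0.0744 + 0.0974 + 0.1219 + 0.1500 + 0.1829 = 0.7556
G = 1 − 0.7556 = 0.2444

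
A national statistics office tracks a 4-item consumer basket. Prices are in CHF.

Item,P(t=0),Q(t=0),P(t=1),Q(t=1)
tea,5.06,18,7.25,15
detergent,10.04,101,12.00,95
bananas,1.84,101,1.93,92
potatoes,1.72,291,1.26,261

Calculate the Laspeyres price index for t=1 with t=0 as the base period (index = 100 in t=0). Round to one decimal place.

Laspeyres price index uses base-period quantities as weights.
ΣP(t=1)·Q(t=0) = 7.25×18 + 12.00×101 + 1.93×101 + 1.26×291 = 130.5 + 1212 + 194.93 + 366.66 = 1904.09
ΣP(t=0)·Q(t=0) = 5.06×18 + 10.04×101 + 1.84×101 + 1.72×291 = 91.08 + 1014.04 + 185.84 + 500.52 = 1791.48
Index = 1904.09 / 1791.48 × 100 = 106.2859

106.3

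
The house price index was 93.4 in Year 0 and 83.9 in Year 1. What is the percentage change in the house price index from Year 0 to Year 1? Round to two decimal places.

Change = (83.9 − 93.4) / 93.4 × 100
       = -9.5 / 93.4 × 100 = -10.1713%

-10.17%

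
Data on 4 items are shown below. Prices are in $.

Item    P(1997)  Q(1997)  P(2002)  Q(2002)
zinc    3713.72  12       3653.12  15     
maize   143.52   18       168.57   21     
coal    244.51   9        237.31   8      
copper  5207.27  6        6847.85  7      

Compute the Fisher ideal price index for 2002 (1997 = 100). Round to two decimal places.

Laspeyres component (base-period weights):
ΣP(2002)Q(1997) = 3653.12×12 + 168.57×18 + 237.31×9 + 6847.85×6 = 43837.44 + 3034.26 + 2135.79 + 41087.1 = 90094.59
ΣP(1997)Q(1997) = 3713.72×12 + 143.52×18 + 244.51×9 + 5207.27×6 = 44564.64 + 2583.36 + 2200.59 + 31243.62 = 80592.21
L = 90094.59 / 80592.21 × 100 = 111.7907
Paasche component (current-period weights):
ΣP(2002)Q(2002) = 3653.12×15 + 168.57×21 + 237.31×8 + 6847.85×7 = 54796.8 + 3539.97 + 1898.48 + 47934.95 = 108170.2
ΣP(1997)Q(2002) = 3713.72×15 + 143.52×21 + 244.51×8 + 5207.27×7 = 55705.8 + 3013.92 + 1956.08 + 36450.89 = 97126.69
P = 108170.2 / 97126.69 × 100 = 111.3702
Fisher = √(L × P) = √(111.7907 × 111.3702) = 111.5803

111.58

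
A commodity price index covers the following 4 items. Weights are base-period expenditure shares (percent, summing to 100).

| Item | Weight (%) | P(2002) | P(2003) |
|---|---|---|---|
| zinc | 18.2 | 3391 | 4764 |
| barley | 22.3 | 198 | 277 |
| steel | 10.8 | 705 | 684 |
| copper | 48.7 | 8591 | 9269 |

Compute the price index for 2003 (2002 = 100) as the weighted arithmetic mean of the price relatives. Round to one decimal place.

zinc: 18.2 × (4764/3391) = 18.2 × 1.404895 = 25.5691
barley: 22.3 × (277/198) = 22.3 × 1.398990 = 31.1975
steel: 10.8 × (684/705) = 10.8 × 0.970213 = 10.4783
copper: 48.7 × (9269/8591) = 48.7 × 1.078920 = 52.5434
Index = Σ wᵢ·(p₁ᵢ/p₀ᵢ) = 25.5691 + 31.1975 + 10.4783 + 52.5434 = 119.7883

119.8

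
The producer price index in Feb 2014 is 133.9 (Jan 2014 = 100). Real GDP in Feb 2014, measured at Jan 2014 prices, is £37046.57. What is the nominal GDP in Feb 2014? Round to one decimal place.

49605.4

Nominal = Real × (Index/100) = 37046.57 × (133.9/100)
        = 37046.57 × 1.339 = 49605.3572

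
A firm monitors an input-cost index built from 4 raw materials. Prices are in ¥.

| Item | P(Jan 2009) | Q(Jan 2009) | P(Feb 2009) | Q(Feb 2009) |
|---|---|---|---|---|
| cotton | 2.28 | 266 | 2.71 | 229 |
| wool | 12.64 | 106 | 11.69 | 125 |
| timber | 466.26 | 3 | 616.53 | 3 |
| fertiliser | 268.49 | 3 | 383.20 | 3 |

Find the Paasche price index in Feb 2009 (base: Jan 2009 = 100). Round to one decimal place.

Paasche price index uses current-period quantities as weights.
ΣP(Feb 2009)·Q(Feb 2009) = 2.71×229 + 11.69×125 + 616.53×3 + 383.20×3 = 620.59 + 1461.25 + 1849.59 + 1149.6 = 5081.03
ΣP(Jan 2009)·Q(Feb 2009) = 2.28×229 + 12.64×125 + 466.26×3 + 268.49×3 = 522.12 + 1580 + 1398.78 + 805.47 = 4306.37
Index = 5081.03 / 4306.37 × 100 = 117.9887

118.0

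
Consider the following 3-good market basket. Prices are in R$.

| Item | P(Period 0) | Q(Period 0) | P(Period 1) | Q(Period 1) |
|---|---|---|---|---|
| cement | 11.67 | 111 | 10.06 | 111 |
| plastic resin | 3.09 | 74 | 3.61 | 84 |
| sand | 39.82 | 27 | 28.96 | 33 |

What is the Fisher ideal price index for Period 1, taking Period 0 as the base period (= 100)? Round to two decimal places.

Laspeyres component (base-period weights):
ΣP(Period 1)Q(Period 0) = 10.06×111 + 3.61×74 + 28.96×27 = 1116.66 + 267.14 + 781.92 = 2165.72
ΣP(Period 0)Q(Period 0) = 11.67×111 + 3.09×74 + 39.82×27 = 1295.37 + 228.66 + 1075.14 = 2599.17
L = 2165.72 / 2599.17 × 100 = 83.3235
Paasche component (current-period weights):
ΣP(Period 1)Q(Period 1) = 10.06×111 + 3.61×84 + 28.96×33 = 1116.66 + 303.24 + 955.68 = 2375.58
ΣP(Period 0)Q(Period 1) = 11.67×111 + 3.09×84 + 39.82×33 = 1295.37 + 259.56 + 1314.06 = 2868.99
P = 2375.58 / 2868.99 × 100 = 82.8020
Fisher = √(L × P) = √(83.3235 × 82.8020) = 83.0623

83.06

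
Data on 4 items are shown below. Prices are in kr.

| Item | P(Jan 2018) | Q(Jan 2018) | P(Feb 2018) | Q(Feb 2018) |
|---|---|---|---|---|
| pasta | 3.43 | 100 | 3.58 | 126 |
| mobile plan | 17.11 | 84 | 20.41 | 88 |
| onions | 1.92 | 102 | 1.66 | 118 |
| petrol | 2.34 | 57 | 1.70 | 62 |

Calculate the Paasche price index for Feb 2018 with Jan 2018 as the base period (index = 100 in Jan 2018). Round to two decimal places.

Paasche price index uses current-period quantities as weights.
ΣP(Feb 2018)·Q(Feb 2018) = 3.58×126 + 20.41×88 + 1.66×118 + 1.70×62 = 451.08 + 1796.08 + 195.88 + 105.4 = 2548.44
ΣP(Jan 2018)·Q(Feb 2018) = 3.43×126 + 17.11×88 + 1.92×118 + 2.34×62 = 432.18 + 1505.68 + 226.56 + 145.08 = 2309.5
Index = 2548.44 / 2309.5 × 100 = 110.3460

110.35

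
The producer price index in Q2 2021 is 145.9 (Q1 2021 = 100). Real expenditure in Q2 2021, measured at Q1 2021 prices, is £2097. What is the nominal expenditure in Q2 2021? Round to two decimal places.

3059.52

Nominal = Real × (Index/100) = 2097 × (145.9/100)
        = 2097 × 1.459 = 3059.5230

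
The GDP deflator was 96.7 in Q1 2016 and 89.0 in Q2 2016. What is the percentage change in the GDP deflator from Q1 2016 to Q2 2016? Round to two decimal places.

Change = (89.0 − 96.7) / 96.7 × 100
       = -7.7 / 96.7 × 100 = -7.9628%

-7.96%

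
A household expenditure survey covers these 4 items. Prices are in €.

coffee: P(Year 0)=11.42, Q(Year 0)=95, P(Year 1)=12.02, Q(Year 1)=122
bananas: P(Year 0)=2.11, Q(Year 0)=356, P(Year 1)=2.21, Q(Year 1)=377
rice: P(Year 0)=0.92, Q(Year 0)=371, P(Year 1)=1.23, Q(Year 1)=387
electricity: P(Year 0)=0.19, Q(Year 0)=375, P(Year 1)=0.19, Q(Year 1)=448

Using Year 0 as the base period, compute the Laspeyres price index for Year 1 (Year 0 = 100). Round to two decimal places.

Laspeyres price index uses base-period quantities as weights.
ΣP(Year 1)·Q(Year 0) = 12.02×95 + 2.21×356 + 1.23×371 + 0.19×375 = 1141.9 + 786.76 + 456.33 + 71.25 = 2456.24
ΣP(Year 0)·Q(Year 0) = 11.42×95 + 2.11×356 + 0.92×371 + 0.19×375 = 1084.9 + 751.16 + 341.32 + 71.25 = 2248.63
Index = 2456.24 / 2248.63 × 100 = 109.2327

109.23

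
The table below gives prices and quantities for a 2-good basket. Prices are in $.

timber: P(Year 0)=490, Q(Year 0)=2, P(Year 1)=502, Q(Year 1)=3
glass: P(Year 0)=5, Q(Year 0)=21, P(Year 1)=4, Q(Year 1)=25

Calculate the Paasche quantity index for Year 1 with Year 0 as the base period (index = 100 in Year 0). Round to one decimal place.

Paasche quantity index uses current-period prices as weights.
ΣP(Year 1)·Q(Year 1) = 502×3 + 4×25 = 1506 + 100 = 1606
ΣP(Year 1)·Q(Year 0) = 502×2 + 4×21 = 1004 + 84 = 1088
Index = 1606 / 1088 × 100 = 147.6103

147.6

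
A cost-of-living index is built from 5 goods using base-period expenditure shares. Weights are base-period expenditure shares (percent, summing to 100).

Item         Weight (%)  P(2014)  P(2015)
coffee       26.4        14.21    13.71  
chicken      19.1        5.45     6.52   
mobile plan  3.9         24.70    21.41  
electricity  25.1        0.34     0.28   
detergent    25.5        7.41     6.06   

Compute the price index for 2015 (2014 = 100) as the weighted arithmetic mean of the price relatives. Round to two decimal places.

93.23

coffee: 26.4 × (13.71/14.21) = 26.4 × 0.964814 = 25.4711
chicken: 19.1 × (6.52/5.45) = 19.1 × 1.196330 = 22.8499
mobile plan: 3.9 × (21.41/24.70) = 3.9 × 0.866802 = 3.3805
electricity: 25.1 × (0.28/0.34) = 25.1 × 0.823529 = 20.6706
detergent: 25.5 × (6.06/7.41) = 25.5 × 0.817814 = 20.8543
Index = Σ wᵢ·(p₁ᵢ/p₀ᵢ) = 25.4711 + 22.8499 + 3.3805 + 20.6706 + 20.8543 = 93.2264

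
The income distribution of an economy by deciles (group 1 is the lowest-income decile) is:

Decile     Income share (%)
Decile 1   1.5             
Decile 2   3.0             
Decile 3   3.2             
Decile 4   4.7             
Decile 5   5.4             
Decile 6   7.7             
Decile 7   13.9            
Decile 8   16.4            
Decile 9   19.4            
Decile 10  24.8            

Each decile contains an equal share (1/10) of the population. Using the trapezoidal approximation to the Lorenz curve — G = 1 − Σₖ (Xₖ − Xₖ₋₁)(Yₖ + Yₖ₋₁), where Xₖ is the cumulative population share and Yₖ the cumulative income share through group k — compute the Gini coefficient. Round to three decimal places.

0.420

Cumulative income shares Yₖ: 0.0150, 0.0450, 0.0770, 0.1240, 0.1780, 0.2550, 0.3940, 0.5580, 0.7520, 1.0000
Σ (Xₖ−Xₖ₋₁)(Yₖ+Yₖ₋₁) = (1/10)(0.0150+0.0000) + (1/10)(0.0450+0.0150) + (1/10)(0.0770+0.0450) + (1/10)(0.1240+0.0770) + (1/10)(0.1780+0.1240) + (1/10)(0.2550+0.1780) + (1/10)(0.3940+0.2550) + (1/10)(0.5580+0.3940) + (1/10)(0.7520+0.5580) + (1/10)(1.0000+0.7520)
  = 0.0015 + 0.0060 + 0.0122 + 0.0201 + 0.0302 + 0.0433 + 0.0649 + 0.0952 + 0.1310 + 0.1752 = 0.5796
G = 1 − 0.5796 = 0.4204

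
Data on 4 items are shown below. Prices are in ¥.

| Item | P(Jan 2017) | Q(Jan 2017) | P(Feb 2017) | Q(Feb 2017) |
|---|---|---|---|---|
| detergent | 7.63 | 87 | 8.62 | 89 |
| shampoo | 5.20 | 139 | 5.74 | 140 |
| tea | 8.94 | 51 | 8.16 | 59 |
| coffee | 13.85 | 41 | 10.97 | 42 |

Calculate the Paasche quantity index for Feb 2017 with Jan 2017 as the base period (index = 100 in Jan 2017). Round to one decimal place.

104.1

Paasche quantity index uses current-period prices as weights.
ΣP(Feb 2017)·Q(Feb 2017) = 8.62×89 + 5.74×140 + 8.16×59 + 10.97×42 = 767.18 + 803.6 + 481.44 + 460.74 = 2512.96
ΣP(Feb 2017)·Q(Jan 2017) = 8.62×87 + 5.74×139 + 8.16×51 + 10.97×41 = 749.94 + 797.86 + 416.16 + 449.77 = 2413.73
Index = 2512.96 / 2413.73 × 100 = 104.1111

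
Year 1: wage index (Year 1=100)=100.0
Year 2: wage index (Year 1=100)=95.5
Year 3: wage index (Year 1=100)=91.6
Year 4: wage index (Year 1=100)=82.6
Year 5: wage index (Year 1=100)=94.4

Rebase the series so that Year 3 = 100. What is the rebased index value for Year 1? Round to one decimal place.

Rebased(Year 1) = 100.0 / 91.6 × 100 = 109.1703

109.2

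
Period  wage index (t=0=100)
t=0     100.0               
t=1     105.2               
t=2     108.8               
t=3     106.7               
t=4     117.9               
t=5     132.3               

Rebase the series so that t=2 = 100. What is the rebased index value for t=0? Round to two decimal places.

91.91

Rebased(t=0) = 100.0 / 108.8 × 100 = 91.9118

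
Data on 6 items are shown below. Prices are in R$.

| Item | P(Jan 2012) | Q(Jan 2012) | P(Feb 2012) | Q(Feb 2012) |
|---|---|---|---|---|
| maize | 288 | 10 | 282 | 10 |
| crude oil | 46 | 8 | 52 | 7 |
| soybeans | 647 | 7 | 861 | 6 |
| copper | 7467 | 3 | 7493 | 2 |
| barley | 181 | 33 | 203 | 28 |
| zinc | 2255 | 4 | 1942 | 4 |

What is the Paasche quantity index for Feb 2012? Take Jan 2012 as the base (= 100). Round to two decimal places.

Paasche quantity index uses current-period prices as weights.
ΣP(Feb 2012)·Q(Feb 2012) = 282×10 + 52×7 + 861×6 + 7493×2 + 203×28 + 1942×4 = 2820 + 364 + 5166 + 14986 + 5684 + 7768 = 36788
ΣP(Feb 2012)·Q(Jan 2012) = 282×10 + 52×8 + 861×7 + 7493×3 + 203×33 + 1942×4 = 2820 + 416 + 6027 + 22479 + 6699 + 7768 = 46209
Index = 36788 / 46209 × 100 = 79.6122

79.61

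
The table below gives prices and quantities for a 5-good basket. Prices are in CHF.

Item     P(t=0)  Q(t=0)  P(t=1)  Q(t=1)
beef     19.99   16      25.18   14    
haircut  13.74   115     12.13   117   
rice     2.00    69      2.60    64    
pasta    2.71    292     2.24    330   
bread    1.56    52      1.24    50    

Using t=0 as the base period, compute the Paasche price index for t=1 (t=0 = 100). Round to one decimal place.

91.7

Paasche price index uses current-period quantities as weights.
ΣP(t=1)·Q(t=1) = 25.18×14 + 12.13×117 + 2.60×64 + 2.24×330 + 1.24×50 = 352.52 + 1419.21 + 166.4 + 739.2 + 62 = 2739.33
ΣP(t=0)·Q(t=1) = 19.99×14 + 13.74×117 + 2.00×64 + 2.71×330 + 1.56×50 = 279.86 + 1607.58 + 128 + 894.3 + 78 = 2987.74
Index = 2739.33 / 2987.74 × 100 = 91.6857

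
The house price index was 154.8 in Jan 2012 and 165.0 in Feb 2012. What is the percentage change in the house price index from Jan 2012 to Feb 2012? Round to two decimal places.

Change = (165.0 − 154.8) / 154.8 × 100
       = 10.2 / 154.8 × 100 = 6.5891%

6.59%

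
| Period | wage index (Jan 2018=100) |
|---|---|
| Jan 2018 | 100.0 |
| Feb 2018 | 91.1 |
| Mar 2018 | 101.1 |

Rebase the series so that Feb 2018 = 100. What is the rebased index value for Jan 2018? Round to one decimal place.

109.8

Rebased(Jan 2018) = 100.0 / 91.1 × 100 = 109.7695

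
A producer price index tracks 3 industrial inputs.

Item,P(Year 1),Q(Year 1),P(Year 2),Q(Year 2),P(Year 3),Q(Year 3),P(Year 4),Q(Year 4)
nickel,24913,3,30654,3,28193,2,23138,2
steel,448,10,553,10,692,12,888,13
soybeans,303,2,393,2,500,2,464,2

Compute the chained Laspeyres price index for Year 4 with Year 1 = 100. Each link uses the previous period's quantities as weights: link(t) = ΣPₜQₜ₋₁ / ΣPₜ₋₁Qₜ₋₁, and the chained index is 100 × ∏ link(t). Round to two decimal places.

Link Year 1→Year 2:
ΣP(Year 2)Q(Year 1) = 30654×3 + 553×10 + 393×2 = 91962 + 5530 + 786 = 98278
ΣP(Year 1)Q(Year 1) = 24913×3 + 448×10 + 303×2 = 74739 + 4480 + 606 = 79825
link = 98278/79825 = 1.231168
Link Year 2→Year 3:
ΣP(Year 3)Q(Year 2) = 28193×3 + 692×10 + 500×2 = 84579 + 6920 + 1000 = 92499
ΣP(Year 2)Q(Year 2) = 30654×3 + 553×10 + 393×2 = 91962 + 5530 + 786 = 98278
link = 92499/98278 = 0.941197
Link Year 3→Year 4:
ΣP(Year 4)Q(Year 3) = 23138×2 + 888×12 + 464×2 = 46276 + 10656 + 928 = 57860
ΣP(Year 3)Q(Year 3) = 28193×2 + 692×12 + 500×2 = 56386 + 8304 + 1000 = 65690
link = 57860/65690 = 0.880804
Chained index = 100 × 1.231168 × 0.941197 × 0.880804 = 102.0651

102.07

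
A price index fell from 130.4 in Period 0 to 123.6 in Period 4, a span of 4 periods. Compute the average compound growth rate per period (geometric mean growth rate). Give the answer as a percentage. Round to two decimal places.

-1.33%

Growth factor = (123.6/130.4)^(1/4) = (0.947853)^(1/4) = 0.986700
Growth rate = 0.986700 − 1 = -0.013300 = -1.3300%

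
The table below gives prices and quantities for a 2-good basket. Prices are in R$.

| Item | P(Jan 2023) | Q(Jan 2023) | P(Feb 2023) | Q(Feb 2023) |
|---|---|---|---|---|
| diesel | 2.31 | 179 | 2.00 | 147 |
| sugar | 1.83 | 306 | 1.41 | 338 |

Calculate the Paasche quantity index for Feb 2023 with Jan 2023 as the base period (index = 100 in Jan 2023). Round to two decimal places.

97.61

Paasche quantity index uses current-period prices as weights.
ΣP(Feb 2023)·Q(Feb 2023) = 2.00×147 + 1.41×338 = 294 + 476.58 = 770.58
ΣP(Feb 2023)·Q(Jan 2023) = 2.00×179 + 1.41×306 = 358 + 431.46 = 789.46
Index = 770.58 / 789.46 × 100 = 97.6085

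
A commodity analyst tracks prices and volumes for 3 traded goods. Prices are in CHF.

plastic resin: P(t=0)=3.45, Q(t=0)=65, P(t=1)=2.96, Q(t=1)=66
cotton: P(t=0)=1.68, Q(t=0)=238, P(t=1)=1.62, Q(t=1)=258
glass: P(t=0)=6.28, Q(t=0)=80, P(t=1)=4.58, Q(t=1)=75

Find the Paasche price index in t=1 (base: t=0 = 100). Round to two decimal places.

Paasche price index uses current-period quantities as weights.
ΣP(t=1)·Q(t=1) = 2.96×66 + 1.62×258 + 4.58×75 = 195.36 + 417.96 + 343.5 = 956.82
ΣP(t=0)·Q(t=1) = 3.45×66 + 1.68×258 + 6.28×75 = 227.7 + 433.44 + 471 = 1132.14
Index = 956.82 / 1132.14 × 100 = 84.5143

84.51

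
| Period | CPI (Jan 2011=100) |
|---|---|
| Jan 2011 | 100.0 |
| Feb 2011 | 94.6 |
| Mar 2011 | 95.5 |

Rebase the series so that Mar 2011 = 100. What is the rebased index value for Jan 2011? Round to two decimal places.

Rebased(Jan 2011) = 100.0 / 95.5 × 100 = 104.7120

104.71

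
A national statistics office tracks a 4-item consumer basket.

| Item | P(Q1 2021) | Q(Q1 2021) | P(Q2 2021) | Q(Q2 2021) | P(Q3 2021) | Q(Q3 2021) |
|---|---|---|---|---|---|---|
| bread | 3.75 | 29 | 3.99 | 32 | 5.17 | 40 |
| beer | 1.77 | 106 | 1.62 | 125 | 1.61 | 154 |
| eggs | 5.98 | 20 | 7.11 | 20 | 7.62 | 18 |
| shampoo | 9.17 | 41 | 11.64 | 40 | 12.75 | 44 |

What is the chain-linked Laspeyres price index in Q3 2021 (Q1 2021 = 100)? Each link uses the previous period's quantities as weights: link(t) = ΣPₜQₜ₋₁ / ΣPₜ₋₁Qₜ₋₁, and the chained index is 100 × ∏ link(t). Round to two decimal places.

Link Q1 2021→Q2 2021:
ΣP(Q2 2021)Q(Q1 2021) = 3.99×29 + 1.62×106 + 7.11×20 + 11.64×41 = 115.71 + 171.72 + 142.2 + 477.24 = 906.87
ΣP(Q1 2021)Q(Q1 2021) = 3.75×29 + 1.77×106 + 5.98×20 + 9.17×41 = 108.75 + 187.62 + 119.6 + 375.97 = 791.94
link = 906.87/791.94 = 1.145125
Link Q2 2021→Q3 2021:
ΣP(Q3 2021)Q(Q2 2021) = 5.17×32 + 1.61×125 + 7.62×20 + 12.75×40 = 165.44 + 201.25 + 152.4 + 510 = 1029.09
ΣP(Q2 2021)Q(Q2 2021) = 3.99×32 + 1.62×125 + 7.11×20 + 11.64×40 = 127.68 + 202.5 + 142.2 + 465.6 = 937.98
link = 1029.09/937.98 = 1.097134
Chained index = 100 × 1.145125 × 1.097134 = 125.6355

125.64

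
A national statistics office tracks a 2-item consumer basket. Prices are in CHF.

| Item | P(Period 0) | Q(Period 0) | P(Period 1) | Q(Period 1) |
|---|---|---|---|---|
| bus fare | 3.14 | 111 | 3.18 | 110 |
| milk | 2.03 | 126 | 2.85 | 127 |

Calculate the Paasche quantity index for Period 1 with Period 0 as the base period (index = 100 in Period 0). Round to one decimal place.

Paasche quantity index uses current-period prices as weights.
ΣP(Period 1)·Q(Period 1) = 3.18×110 + 2.85×127 = 349.8 + 361.95 = 711.75
ΣP(Period 1)·Q(Period 0) = 3.18×111 + 2.85×126 = 352.98 + 359.1 = 712.08
Index = 711.75 / 712.08 × 100 = 99.9537

100.0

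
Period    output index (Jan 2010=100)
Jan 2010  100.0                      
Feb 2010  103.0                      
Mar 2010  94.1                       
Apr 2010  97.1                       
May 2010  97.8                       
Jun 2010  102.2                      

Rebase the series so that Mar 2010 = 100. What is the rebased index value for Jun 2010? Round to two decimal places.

Rebased(Jun 2010) = 102.2 / 94.1 × 100 = 108.6079

108.61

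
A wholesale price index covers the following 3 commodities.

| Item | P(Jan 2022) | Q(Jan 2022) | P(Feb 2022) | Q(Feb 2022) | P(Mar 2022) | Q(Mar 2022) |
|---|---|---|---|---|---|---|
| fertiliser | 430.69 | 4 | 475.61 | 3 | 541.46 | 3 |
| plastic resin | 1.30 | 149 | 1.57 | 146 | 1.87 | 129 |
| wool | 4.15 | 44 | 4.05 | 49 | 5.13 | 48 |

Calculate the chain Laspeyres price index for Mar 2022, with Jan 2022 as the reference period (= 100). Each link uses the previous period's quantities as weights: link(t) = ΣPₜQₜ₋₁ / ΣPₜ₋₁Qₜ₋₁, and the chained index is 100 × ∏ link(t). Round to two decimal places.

127.76

Link Jan 2022→Feb 2022:
ΣP(Feb 2022)Q(Jan 2022) = 475.61×4 + 1.57×149 + 4.05×44 = 1902.44 + 233.93 + 178.2 = 2314.57
ΣP(Jan 2022)Q(Jan 2022) = 430.69×4 + 1.30×149 + 4.15×44 = 1722.76 + 193.7 + 182.6 = 2099.06
link = 2314.57/2099.06 = 1.102670
Link Feb 2022→Mar 2022:
ΣP(Mar 2022)Q(Feb 2022) = 541.46×3 + 1.87×146 + 5.13×49 = 1624.38 + 273.02 + 251.37 = 2148.77
ΣP(Feb 2022)Q(Feb 2022) = 475.61×3 + 1.57×146 + 4.05×49 = 1426.83 + 229.22 + 198.45 = 1854.5
link = 2148.77/1854.5 = 1.158679
Chained index = 100 × 1.102670 × 1.158679 = 127.7640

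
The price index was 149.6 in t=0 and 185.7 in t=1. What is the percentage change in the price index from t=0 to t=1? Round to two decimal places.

Change = (185.7 − 149.6) / 149.6 × 100
       = 36.1 / 149.6 × 100 = 24.1310%

24.13%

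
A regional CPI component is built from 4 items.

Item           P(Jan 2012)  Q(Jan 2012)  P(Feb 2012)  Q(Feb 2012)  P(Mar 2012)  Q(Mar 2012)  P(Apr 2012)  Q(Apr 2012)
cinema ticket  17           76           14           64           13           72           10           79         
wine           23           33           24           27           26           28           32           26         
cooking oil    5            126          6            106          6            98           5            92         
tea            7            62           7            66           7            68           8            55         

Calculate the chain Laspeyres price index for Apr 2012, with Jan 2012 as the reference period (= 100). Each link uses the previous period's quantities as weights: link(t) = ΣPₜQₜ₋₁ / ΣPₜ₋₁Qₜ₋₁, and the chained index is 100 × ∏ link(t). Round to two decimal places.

Link Jan 2012→Feb 2012:
ΣP(Feb 2012)Q(Jan 2012) = 14×76 + 24×33 + 6×126 + 7×62 = 1064 + 792 + 756 + 434 = 3046
ΣP(Jan 2012)Q(Jan 2012) = 17×76 + 23×33 + 5×126 + 7×62 = 1292 + 759 + 630 + 434 = 3115
link = 3046/3115 = 0.977849
Link Feb 2012→Mar 2012:
ΣP(Mar 2012)Q(Feb 2012) = 13×64 + 26×27 + 6×106 + 7×66 = 832 + 702 + 636 + 462 = 2632
ΣP(Feb 2012)Q(Feb 2012) = 14×64 + 24×27 + 6×106 + 7×66 = 896 + 648 + 636 + 462 = 2642
link = 2632/2642 = 0.996215
Link Mar 2012→Apr 2012:
ΣP(Apr 2012)Q(Mar 2012) = 10×72 + 32×28 + 5×98 + 8×68 = 720 + 896 + 490 + 544 = 2650
ΣP(Mar 2012)Q(Mar 2012) = 13×72 + 26×28 + 6×98 + 7×68 = 936 + 728 + 588 + 476 = 2728
link = 2650/2728 = 0.971408
Chained index = 100 × 0.977849 × 0.996215 × 0.971408 = 94.6295

94.63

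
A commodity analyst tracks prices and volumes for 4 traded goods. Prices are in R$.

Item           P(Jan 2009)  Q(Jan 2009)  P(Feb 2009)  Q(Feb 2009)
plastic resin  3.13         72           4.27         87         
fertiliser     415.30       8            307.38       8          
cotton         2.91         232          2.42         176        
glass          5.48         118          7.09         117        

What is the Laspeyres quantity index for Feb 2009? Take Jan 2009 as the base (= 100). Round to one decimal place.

97.5

Laspeyres quantity index uses base-period prices as weights.
ΣP(Jan 2009)·Q(Feb 2009) = 3.13×87 + 415.30×8 + 2.91×176 + 5.48×117 = 272.31 + 3322.4 + 512.16 + 641.16 = 4748.03
ΣP(Jan 2009)·Q(Jan 2009) = 3.13×72 + 415.30×8 + 2.91×232 + 5.48×118 = 225.36 + 3322.4 + 675.12 + 646.64 = 4869.52
Index = 4748.03 / 4869.52 × 100 = 97.5051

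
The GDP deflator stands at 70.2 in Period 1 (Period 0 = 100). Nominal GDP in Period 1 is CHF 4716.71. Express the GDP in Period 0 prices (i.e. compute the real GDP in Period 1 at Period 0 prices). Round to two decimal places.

Real = Nominal ÷ (Index/100) = 4716.71 ÷ (70.2/100)
     = 4716.71 ÷ 0.702 = 6718.9601

6718.96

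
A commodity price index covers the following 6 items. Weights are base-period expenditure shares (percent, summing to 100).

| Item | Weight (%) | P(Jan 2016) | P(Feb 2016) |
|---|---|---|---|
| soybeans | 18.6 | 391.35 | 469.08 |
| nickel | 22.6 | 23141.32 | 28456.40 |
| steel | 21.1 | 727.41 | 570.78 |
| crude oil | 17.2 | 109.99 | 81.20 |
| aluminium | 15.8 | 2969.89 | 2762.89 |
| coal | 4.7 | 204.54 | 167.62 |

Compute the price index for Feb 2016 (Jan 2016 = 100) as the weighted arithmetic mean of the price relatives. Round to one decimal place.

97.9

soybeans: 18.6 × (469.08/391.35) = 18.6 × 1.198620 = 22.2943
nickel: 22.6 × (28456.40/23141.32) = 22.6 × 1.229679 = 27.7908
steel: 21.1 × (570.78/727.41) = 21.1 × 0.784674 = 16.5566
crude oil: 17.2 × (81.20/109.99) = 17.2 × 0.738249 = 12.6979
aluminium: 15.8 × (2762.89/2969.89) = 15.8 × 0.930300 = 14.6987
coal: 4.7 × (167.62/204.54) = 4.7 × 0.819497 = 3.8516
Index = Σ wᵢ·(p₁ᵢ/p₀ᵢ) = 22.2943 + 27.7908 + 16.5566 + 12.6979 + 14.6987 + 3.8516 = 97.8900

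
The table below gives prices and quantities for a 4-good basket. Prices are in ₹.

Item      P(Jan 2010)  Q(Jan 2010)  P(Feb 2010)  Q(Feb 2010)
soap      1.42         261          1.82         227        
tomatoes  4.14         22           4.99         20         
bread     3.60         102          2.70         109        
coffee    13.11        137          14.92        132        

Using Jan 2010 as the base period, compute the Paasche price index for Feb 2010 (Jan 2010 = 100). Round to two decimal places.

Paasche price index uses current-period quantities as weights.
ΣP(Feb 2010)·Q(Feb 2010) = 1.82×227 + 4.99×20 + 2.70×109 + 14.92×132 = 413.14 + 99.8 + 294.3 + 1969.44 = 2776.68
ΣP(Jan 2010)·Q(Feb 2010) = 1.42×227 + 4.14×20 + 3.60×109 + 13.11×132 = 322.34 + 82.8 + 392.4 + 1730.52 = 2528.06
Index = 2776.68 / 2528.06 × 100 = 109.8344

109.83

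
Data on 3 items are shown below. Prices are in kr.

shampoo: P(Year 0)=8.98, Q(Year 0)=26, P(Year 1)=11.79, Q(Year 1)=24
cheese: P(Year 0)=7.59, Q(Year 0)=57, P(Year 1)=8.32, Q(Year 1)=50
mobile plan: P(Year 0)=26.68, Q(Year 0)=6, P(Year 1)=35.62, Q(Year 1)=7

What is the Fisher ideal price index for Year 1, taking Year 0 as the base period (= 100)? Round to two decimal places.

Laspeyres component (base-period weights):
ΣP(Year 1)Q(Year 0) = 11.79×26 + 8.32×57 + 35.62×6 = 306.54 + 474.24 + 213.72 = 994.5
ΣP(Year 0)Q(Year 0) = 8.98×26 + 7.59×57 + 26.68×6 = 233.48 + 432.63 + 160.08 = 826.19
L = 994.5 / 826.19 × 100 = 120.3718
Paasche component (current-period weights):
ΣP(Year 1)Q(Year 1) = 11.79×24 + 8.32×50 + 35.62×7 = 282.96 + 416 + 249.34 = 948.3
ΣP(Year 0)Q(Year 1) = 8.98×24 + 7.59×50 + 26.68×7 = 215.52 + 379.5 + 186.76 = 781.78
P = 948.3 / 781.78 × 100 = 121.3001
Fisher = √(L × P) = √(120.3718 × 121.3001) = 120.8351

120.84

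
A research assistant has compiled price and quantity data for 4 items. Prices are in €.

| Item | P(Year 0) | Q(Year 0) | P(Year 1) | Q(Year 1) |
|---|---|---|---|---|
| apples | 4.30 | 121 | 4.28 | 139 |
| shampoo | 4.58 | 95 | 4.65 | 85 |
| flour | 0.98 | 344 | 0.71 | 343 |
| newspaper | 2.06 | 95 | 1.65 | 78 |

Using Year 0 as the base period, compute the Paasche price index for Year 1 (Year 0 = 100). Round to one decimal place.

Paasche price index uses current-period quantities as weights.
ΣP(Year 1)·Q(Year 1) = 4.28×139 + 4.65×85 + 0.71×343 + 1.65×78 = 594.92 + 395.25 + 243.53 + 128.7 = 1362.4
ΣP(Year 0)·Q(Year 1) = 4.30×139 + 4.58×85 + 0.98×343 + 2.06×78 = 597.7 + 389.3 + 336.14 + 160.68 = 1483.82
Index = 1362.4 / 1483.82 × 100 = 91.8171

91.8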